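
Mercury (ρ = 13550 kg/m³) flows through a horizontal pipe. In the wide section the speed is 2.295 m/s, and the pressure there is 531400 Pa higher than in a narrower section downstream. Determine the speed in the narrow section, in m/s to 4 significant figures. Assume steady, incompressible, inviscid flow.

v₂ ≈ 9.149 m/s

Along the level pipe P + ½ρv² is conserved, hence v₂² = v₁² + 2(P₁ − P₂)/ρ.
v₂ = √(2.295² + 2·531400/13550) = √(5.267 + 78.44) = 9.149 m/s.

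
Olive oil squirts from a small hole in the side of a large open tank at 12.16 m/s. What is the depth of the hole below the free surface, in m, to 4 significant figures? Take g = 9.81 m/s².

Torricelli: v = √(2gh), so h = v²/(2g).
h = 12.16²/(2·9.81) = 147.9/19.62 = 7.536 m.

h ≈ 7.536 m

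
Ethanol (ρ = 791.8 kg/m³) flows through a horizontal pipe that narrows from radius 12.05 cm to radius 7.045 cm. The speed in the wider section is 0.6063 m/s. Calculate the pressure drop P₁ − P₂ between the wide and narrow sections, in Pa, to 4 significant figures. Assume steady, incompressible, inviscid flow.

ΔP ≈ 1100 Pa

Continuity gives A₁v₁ = A₂v₂, so v₂ = (456.2 cm²)/(155.9 cm²) × 0.6063 m/s = 1.774 m/s.
With no height change, Bernoulli's equation is P₁ + ½ρv₁² = P₂ + ½ρv₂².
P₁ − P₂ = ½·791.8·(1.774² − 0.6063²) = ½·791.8·2.779 = 1100 Pa.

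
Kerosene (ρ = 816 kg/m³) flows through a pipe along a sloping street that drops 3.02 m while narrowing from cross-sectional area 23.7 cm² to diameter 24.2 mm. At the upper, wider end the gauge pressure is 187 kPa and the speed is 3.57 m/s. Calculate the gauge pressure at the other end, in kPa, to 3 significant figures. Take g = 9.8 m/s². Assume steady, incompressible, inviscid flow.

Continuity gives A₁v₁ = A₂v₂, so v₂ = (23.7 cm²)/(4.60 cm²) × 3.57 m/s = 18.4 m/s.
Bernoulli: P₁ + ½ρv₁² + ρg h₁ = P₂ + ½ρv₂² + ρg h₂, so P₂ = P₁ + ½ρ(v₁² − v₂²) − ρg(h₂ − h₁).
P₂ = 187000 + ½·816·(3.57² − 18.4²) − 816·9.8·(−3.02) = 187000 + (-133000) − (-24200) = 78300 Pa.

P₂ ≈ 78.3 kPa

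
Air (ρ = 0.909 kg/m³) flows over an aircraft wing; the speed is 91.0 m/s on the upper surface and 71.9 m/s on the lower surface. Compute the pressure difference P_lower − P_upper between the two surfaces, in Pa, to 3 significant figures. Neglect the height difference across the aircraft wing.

ΔP = 1410 Pa

Bernoulli (same height): P_lower − P_upper = ½ρ(v_upper² − v_lower²).
ΔP = ½·0.909·(91.0² − 71.9²) = 1410 Pa.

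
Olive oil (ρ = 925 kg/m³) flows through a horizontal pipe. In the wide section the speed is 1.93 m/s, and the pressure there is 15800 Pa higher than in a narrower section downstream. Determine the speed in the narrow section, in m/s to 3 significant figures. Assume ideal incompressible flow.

With h₁ = h₂, rearranging Bernoulli gives v₂ = √(v₁² + 2ΔP/ρ).
v₂ = √(1.93² + 2·15800/925) = √(3.72 + 34.2) = 6.16 m/s.

v₂ ≈ 6.16 m/s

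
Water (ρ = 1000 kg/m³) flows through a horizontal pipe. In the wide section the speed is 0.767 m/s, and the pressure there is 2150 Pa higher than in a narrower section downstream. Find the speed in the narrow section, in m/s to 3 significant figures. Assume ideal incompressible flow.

2.21 m/s

Horizontal Bernoulli: P₁ + ½ρv₁² = P₂ + ½ρv₂², so v₂² = v₁² + 2(P₁ − P₂)/ρ.
v₂ = √(0.767² + 2·2150/1000) = √(0.588 + 4.30) = 2.21 m/s.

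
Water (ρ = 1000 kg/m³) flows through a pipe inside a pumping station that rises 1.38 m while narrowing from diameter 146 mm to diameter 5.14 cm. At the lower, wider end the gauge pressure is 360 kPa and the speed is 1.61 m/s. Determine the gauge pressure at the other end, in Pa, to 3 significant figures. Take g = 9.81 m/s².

The volume flow rate is constant, so v₂ = (A₁/A₂)v₁ = (167/20.7)·1.61 = 13.0 m/s.
Bernoulli: P₁ + ½ρv₁² + ρg h₁ = P₂ + ½ρv₂² + ρg h₂, so P₂ = P₁ + ½ρ(v₁² − v₂²) − ρg(h₂ − h₁).
P₂ = 360000 + ½·1000·(1.61² − 13.0²) − 1000·9.81·(+1.38) = 360000 + (-83100) − (13500) = 263000 Pa.

P₂ ≈ 263000 Pa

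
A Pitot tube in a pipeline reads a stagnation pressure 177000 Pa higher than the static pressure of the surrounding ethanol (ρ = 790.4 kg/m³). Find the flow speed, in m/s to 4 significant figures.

v = 21.16 m/s

Bernoulli between the free stream and the stagnation point: ½ρv² = P_stag − P_static.
v = √(2ΔP/ρ) = √(2·177000/790.4) = 21.16 m/s.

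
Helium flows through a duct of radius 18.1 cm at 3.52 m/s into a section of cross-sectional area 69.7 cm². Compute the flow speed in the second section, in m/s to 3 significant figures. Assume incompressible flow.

52.0 m/s

Continuity gives A₁v₁ = A₂v₂, so v₂ = (1030 cm²)/(69.7 cm²) × 3.52 m/s = 52.0 m/s.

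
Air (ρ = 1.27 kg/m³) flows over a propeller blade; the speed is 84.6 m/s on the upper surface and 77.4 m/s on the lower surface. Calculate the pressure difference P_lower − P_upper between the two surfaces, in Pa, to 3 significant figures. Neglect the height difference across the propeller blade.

With negligible Δh, P + ½ρv² is constant, so P_low − P_up = ½ρ(v_up² − v_low²).
ΔP = ½·1.27·(84.6² − 77.4²) = 741 Pa.

ΔP ≈ 741 Pa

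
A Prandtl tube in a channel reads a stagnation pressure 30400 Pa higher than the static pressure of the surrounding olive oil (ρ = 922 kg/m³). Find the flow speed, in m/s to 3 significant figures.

Bernoulli between the free stream and the stagnation point: ½ρv² = P_stag − P_static.
v = √(2ΔP/ρ) = √(2·30400/922) = 8.12 m/s.

8.12 m/s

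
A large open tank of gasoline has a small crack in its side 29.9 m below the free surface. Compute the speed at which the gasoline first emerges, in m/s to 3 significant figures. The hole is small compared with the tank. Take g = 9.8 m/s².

The surface is effectively still and both ends are open, so ½v² = gh and v = √(2·9.8·29.9) = 24.2 m/s.

v ≈ 24.2 m/s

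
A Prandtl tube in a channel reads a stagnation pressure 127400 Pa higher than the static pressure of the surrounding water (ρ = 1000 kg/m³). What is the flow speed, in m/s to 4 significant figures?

Bernoulli between the free stream and the stagnation point: ½ρv² = P_stag − P_static.
v = √(2ΔP/ρ) = √(2·127400/1000) = 15.96 m/s.

v = 15.96 m/s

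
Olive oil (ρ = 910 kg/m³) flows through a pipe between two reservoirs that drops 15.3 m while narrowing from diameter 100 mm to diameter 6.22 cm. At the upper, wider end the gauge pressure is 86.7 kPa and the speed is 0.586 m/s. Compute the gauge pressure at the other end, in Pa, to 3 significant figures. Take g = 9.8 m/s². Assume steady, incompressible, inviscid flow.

P₂ ≈ 222000 Pa

The volume flow rate is constant, so v₂ = (A₁/A₂)v₁ = (78.5/30.4)·0.586 = 1.51 m/s.
Applying Bernoulli between the two ends and solving for P₂: P₂ = P₁ + ½ρ(v₁² − v₂²) − ρgΔh.
P₂ = 86700 + ½·910·(0.586² − 1.51²) − 910·9.8·(−15.3) = 86700 + (-888) − (-136000) = 222000 Pa.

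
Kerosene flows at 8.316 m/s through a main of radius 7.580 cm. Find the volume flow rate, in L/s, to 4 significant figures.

150.1 L/s

Q = A·v = 0.01805 m² × 8.316 m/s = 0.1501 m³/s.
Converting: 0.1501 m³/s × 1000 = 150.1 L/s.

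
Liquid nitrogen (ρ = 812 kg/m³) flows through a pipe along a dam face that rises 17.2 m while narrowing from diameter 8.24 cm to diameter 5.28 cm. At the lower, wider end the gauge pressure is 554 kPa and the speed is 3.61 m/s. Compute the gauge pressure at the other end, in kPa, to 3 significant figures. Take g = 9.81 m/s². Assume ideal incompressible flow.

The volume flow rate is constant, so v₂ = (A₁/A₂)v₁ = (53.3/21.9)·3.61 = 8.79 m/s.
Energy conservation along the streamline gives P₂ = P₁ − ½ρ(v₂² − v₁²) − ρg(h₂ − h₁).
P₂ = 554000 + ½·812·(3.61² − 8.79²) − 812·9.81·(+17.2) = 554000 + (-26100) − (137000) = 391000 Pa.

P₂ ≈ 391 kPa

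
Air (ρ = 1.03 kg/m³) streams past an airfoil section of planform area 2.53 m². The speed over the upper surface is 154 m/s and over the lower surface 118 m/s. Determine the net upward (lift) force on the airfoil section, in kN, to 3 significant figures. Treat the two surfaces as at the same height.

With equal heights on the two surfaces, Bernoulli gives P_lower − P_upper = ½ρ(v_upper² − v_lower²).
ΔP = ½·1.03·(154² − 118²) = 5040 Pa.
Lift = ΔP · A = 5040 × 2.53 = 12800 N.

F = 12.8 kN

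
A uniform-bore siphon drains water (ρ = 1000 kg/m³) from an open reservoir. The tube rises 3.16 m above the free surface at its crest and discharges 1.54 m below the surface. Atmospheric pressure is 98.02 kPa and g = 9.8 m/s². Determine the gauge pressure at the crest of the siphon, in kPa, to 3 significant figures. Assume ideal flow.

Bernoulli surface→outlet gives ½v² = g·h_out, so v = √(2·9.8·1.54) = 5.49 m/s.
The bore is uniform, so the speed at the crest is the same v. Bernoulli surface→crest: P_atm = P_top + ½ρv² + ρg·h_top.
P_top = 98020 − ½·1000·5.49² − 1000·9.8·3.16 = 52000 Pa. So P_gauge = P_top − P_atm = -46100 Pa.

P_gauge ≈ -46.1 kPa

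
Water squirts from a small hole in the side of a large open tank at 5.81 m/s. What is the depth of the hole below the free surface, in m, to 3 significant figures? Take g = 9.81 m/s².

h ≈ 1.72 m

For a small hole in a large open tank, ½v² = gh, giving h = v²/(2g).
h = 5.81²/(2·9.81) = 33.8/19.62 = 1.72 m.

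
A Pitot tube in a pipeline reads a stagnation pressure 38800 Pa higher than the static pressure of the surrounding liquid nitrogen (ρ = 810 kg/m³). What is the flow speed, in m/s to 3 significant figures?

v ≈ 9.79 m/s

Bernoulli between the free stream and the stagnation point: ½ρv² = P_stag − P_static.
v = √(2ΔP/ρ) = √(2·38800/810) = 9.79 m/s.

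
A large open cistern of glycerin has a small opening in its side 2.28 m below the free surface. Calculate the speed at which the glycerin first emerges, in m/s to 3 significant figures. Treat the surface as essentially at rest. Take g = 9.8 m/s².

Bernoulli from surface to hole (P equal, v_surface ≈ 0): v = √(2gh) = √(2×9.8×2.28) = 6.68 m/s.

v = 6.68 m/s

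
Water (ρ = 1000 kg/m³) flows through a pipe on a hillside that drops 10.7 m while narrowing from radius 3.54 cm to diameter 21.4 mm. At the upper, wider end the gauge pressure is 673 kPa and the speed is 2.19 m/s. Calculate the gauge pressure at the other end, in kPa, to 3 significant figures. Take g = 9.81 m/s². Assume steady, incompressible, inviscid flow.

P₂ ≈ 493 kPa

Continuity gives A₁v₁ = A₂v₂, so v₂ = (39.4 cm²)/(3.60 cm²) × 2.19 m/s = 24.0 m/s.
Bernoulli: P₁ + ½ρv₁² + ρg h₁ = P₂ + ½ρv₂² + ρg h₂, so P₂ = P₁ + ½ρ(v₁² − v₂²) − ρg(h₂ − h₁).
P₂ = 673000 + ½·1000·(2.19² − 24.0²) − 1000·9.81·(−10.7) = 673000 + (-285000) − (-105000) = 493000 Pa.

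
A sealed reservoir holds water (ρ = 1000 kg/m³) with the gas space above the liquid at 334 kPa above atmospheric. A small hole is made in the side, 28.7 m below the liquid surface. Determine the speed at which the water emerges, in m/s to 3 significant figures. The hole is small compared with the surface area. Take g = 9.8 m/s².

Take point 1 at the surface (v₁ ≈ 0) and point 2 at the hole (at atmospheric pressure). Bernoulli: P₁ + ρg h = P_atm + ½ρv₂².
With P₁ − P_atm = 334000 Pa, v₂ = √(2gh + 2ΔP/ρ) = √(2·9.8·28.7 + 2·334000/1000) = 35.1 m/s.

v ≈ 35.1 m/s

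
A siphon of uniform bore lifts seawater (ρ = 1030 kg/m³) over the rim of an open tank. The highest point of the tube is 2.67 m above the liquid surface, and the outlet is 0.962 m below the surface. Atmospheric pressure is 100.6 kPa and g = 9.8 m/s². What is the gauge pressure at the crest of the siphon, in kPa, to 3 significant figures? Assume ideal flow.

From the surface to the outlet (both open to atmosphere, surface at rest): v = √(2g·h_out) = √(2·9.8·0.962) = 4.34 m/s.
With constant cross-section the crest speed equals v; applying Bernoulli from the surface up to the crest, P_top = P_atm − ½ρv² − ρg·h_top.
P_top = 100600 − ½·1030·4.34² − 1030·9.8·2.67 = 63900 Pa. So P_gauge = P_top − P_atm = -36700 Pa.

P_gauge ≈ -36.7 kPa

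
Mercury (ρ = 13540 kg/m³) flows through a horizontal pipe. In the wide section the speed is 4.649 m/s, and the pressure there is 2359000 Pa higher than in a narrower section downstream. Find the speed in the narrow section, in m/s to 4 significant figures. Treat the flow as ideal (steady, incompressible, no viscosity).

With h₁ = h₂, rearranging Bernoulli gives v₂ = √(v₁² + 2ΔP/ρ).
v₂ = √(4.649² + 2·2359000/13540) = √(21.61 + 348.4) = 19.24 m/s.

v₂ = 19.24 m/s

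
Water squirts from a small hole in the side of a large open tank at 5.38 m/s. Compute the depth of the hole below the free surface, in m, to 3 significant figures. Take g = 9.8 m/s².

Inverting v = √(2gh) gives h = v² / 2g.
h = 5.38²/(2·9.8) = 28.9/19.60 = 1.48 m.

1.48 m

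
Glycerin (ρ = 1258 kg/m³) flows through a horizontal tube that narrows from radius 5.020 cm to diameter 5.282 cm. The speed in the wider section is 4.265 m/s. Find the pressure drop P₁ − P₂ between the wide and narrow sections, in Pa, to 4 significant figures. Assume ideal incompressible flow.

Mass conservation (A₁v₁ = A₂v₂) gives v₂ = 4.265 × 79.17/21.91 = 15.41 m/s.
The pipe is horizontal, so Bernoulli reduces to P₁ + ½ρv₁² = P₂ + ½ρv₂².
P₁ − P₂ = ½·1258·(15.41² − 4.265²) = ½·1258·219.3 = 137900 Pa.

ΔP ≈ 137900 Pa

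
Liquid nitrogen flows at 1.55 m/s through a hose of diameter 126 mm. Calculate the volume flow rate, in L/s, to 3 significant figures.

19.3 L/s

Q = A·v = 0.0125 m² × 1.55 m/s = 0.0193 m³/s.
Converting: 0.0193 m³/s × 1000 = 19.3 L/s.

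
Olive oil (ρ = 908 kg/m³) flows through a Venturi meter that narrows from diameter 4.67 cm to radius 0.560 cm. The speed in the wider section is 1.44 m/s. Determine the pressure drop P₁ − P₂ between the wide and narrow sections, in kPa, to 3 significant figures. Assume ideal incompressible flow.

284 kPa

Mass conservation (A₁v₁ = A₂v₂) gives v₂ = 1.44 × 17.1/0.985 = 25.0 m/s.
With no height change, Bernoulli's equation is P₁ + ½ρv₁² = P₂ + ½ρv₂².
P₁ − P₂ = ½·908·(25.0² − 1.44²) = ½·908·625 = 284000 Pa.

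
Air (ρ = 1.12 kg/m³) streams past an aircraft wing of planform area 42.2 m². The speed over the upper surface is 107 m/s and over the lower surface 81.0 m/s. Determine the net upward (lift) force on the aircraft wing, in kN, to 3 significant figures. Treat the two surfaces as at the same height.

From P + ½ρv² = const at equal height, P_low − P_up = ½ρ(v_up² − v_low²).
ΔP = ½·1.12·(107² − 81.0²) = 2740 Pa.
Lift = ΔP · A = 2740 × 42.2 = 116000 N.

F = 116 kN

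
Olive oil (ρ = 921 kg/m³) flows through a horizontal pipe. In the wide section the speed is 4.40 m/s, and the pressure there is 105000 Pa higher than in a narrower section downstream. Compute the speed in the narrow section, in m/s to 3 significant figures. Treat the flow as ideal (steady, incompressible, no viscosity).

Along the level pipe P + ½ρv² is conserved, hence v₂² = v₁² + 2(P₁ − P₂)/ρ.
v₂ = √(4.40² + 2·105000/921) = √(19.4 + 228) = 15.7 m/s.

15.7 m/s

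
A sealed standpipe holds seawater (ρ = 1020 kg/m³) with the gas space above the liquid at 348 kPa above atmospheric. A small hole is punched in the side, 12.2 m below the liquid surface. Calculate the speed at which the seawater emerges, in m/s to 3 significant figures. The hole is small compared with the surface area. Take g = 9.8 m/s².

v = 30.4 m/s

Take point 1 at the surface (v₁ ≈ 0) and point 2 at the hole (at atmospheric pressure). Bernoulli: P₁ + ρg h = P_atm + ½ρv₂².
With P₁ − P_atm = 348000 Pa, v₂ = √(2gh + 2ΔP/ρ) = √(2·9.8·12.2 + 2·348000/1020) = 30.4 m/s.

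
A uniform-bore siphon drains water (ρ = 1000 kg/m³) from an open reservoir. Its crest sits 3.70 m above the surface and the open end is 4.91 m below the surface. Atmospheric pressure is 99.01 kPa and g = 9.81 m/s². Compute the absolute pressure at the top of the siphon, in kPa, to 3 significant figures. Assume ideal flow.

The outlet speed comes from Torricelli: v = √(2g·4.91) = 9.81 m/s.
The bore is uniform, so the speed at the crest is the same v. Bernoulli surface→crest: P_atm = P_top + ½ρv² + ρg·h_top.
P_top = 99010 − ½·1000·9.81² − 1000·9.81·3.70 = 14500 Pa.

P_top ≈ 14.5 kPa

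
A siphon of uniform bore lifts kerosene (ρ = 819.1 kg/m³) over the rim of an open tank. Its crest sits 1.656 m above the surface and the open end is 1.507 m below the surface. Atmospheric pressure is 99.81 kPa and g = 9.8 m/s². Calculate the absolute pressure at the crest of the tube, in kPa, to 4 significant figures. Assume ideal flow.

P_top = 74.42 kPa

The outlet speed comes from Torricelli: v = √(2g·1.507) = 5.435 m/s.
The bore is uniform, so the speed at the crest is the same v. Bernoulli surface→crest: P_atm = P_top + ½ρv² + ρg·h_top.
P_top = 99810 − ½·819.1·5.435² − 819.1·9.8·1.656 = 74420 Pa.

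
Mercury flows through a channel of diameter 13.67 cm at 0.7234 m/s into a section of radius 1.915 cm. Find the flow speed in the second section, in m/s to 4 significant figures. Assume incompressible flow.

v₂ ≈ 9.215 m/s

Continuity gives A₁v₁ = A₂v₂, so v₂ = (146.8 cm²)/(11.52 cm²) × 0.7234 m/s = 9.215 m/s.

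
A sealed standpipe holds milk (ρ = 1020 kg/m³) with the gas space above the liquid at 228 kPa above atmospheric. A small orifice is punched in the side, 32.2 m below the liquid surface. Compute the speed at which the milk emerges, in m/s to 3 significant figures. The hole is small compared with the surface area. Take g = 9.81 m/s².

Take point 1 at the surface (v₁ ≈ 0) and point 2 at the hole (at atmospheric pressure). Bernoulli: P₁ + ρg h = P_atm + ½ρv₂².
With P₁ − P_atm = 228000 Pa, v₂ = √(2gh + 2ΔP/ρ) = √(2·9.81·32.2 + 2·228000/1020) = 32.8 m/s.

v ≈ 32.8 m/s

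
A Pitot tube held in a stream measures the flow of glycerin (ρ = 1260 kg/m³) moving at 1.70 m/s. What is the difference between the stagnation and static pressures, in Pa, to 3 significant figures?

At the stagnation point the flow is brought to rest, so Bernoulli gives P_stag − P_static = ½ρv².
ΔP = ½·1260·1.70² = 1820 Pa.

ΔP = 1820 Pa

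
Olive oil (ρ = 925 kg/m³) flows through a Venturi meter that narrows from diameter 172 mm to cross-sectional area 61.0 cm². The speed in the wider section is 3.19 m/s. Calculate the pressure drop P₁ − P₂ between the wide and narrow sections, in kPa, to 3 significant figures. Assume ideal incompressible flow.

By continuity, v₂ = v₁·A₁/A₂ = 3.19·(232/61.0) = 12.2 m/s.
The pipe is horizontal, so Bernoulli reduces to P₁ + ½ρv₁² = P₂ + ½ρv₂².
P₁ − P₂ = ½·925·(12.2² − 3.19²) = ½·925·137 = 63600 Pa.

ΔP ≈ 63.6 kPa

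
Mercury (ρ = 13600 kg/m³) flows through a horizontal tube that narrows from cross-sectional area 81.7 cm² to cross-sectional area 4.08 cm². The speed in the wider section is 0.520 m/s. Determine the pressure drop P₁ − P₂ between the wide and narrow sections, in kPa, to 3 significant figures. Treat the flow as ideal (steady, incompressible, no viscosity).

ΔP = 735 kPa

Continuity gives A₁v₁ = A₂v₂, so v₂ = (81.7 cm²)/(4.08 cm²) × 0.520 m/s = 10.4 m/s.
The pipe is horizontal, so Bernoulli reduces to P₁ + ½ρv₁² = P₂ + ½ρv₂².
P₁ − P₂ = ½·13600·(10.4² − 0.520²) = ½·13600·108 = 735000 Pa.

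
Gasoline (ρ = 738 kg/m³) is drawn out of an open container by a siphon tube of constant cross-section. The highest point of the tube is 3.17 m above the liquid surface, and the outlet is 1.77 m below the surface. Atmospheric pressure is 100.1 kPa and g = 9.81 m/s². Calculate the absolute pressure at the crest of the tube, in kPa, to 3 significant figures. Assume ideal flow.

P_top ≈ 64.3 kPa

Bernoulli surface→outlet gives ½v² = g·h_out, so v = √(2·9.81·1.77) = 5.89 m/s.
Continuity keeps v the same throughout the tube; from surface to crest, P_atm + 0 = P_top + ½ρv² + ρg·h_top.
P_top = 100100 − ½·738·5.89² − 738·9.81·3.17 = 64300 Pa.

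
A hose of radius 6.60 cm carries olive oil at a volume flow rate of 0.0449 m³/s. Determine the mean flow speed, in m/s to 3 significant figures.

v ≈ 3.28 m/s

Q = 0.0449 m³/s = 0.0449 m³/s.
v = Q/A = 0.0449 / 0.0137 = 3.28 m/s.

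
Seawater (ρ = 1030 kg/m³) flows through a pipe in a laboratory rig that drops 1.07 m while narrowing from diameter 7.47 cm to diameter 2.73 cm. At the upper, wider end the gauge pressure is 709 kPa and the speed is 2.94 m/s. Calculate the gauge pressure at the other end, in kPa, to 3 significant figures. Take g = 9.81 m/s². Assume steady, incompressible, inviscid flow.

P₂ ≈ 475 kPa

By continuity, v₂ = v₁·A₁/A₂ = 2.94·(43.8/5.85) = 22.0 m/s.
Bernoulli: P₁ + ½ρv₁² + ρg h₁ = P₂ + ½ρv₂² + ρg h₂, so P₂ = P₁ + ½ρ(v₁² − v₂²) − ρg(h₂ − h₁).
P₂ = 709000 + ½·1030·(2.94² − 22.0²) − 1030·9.81·(−1.07) = 709000 + (-245000) − (-10800) = 475000 Pa.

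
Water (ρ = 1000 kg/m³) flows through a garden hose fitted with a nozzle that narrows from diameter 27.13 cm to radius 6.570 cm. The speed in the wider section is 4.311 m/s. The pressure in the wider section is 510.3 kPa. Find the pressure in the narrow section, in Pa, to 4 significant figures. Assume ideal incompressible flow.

Mass conservation (A₁v₁ = A₂v₂) gives v₂ = 4.311 × 578.1/135.6 = 18.38 m/s.
Bernoulli (h₁ = h₂): P₁ − P₂ = ½ρ(v₂² − v₁²).
P₂ = P₁ − ½ρ(v₂² − v₁²) = 510300 − ½·1000·(18.38² − 4.311²) = 510300 − 159600 = 350700 Pa.

350700 Pa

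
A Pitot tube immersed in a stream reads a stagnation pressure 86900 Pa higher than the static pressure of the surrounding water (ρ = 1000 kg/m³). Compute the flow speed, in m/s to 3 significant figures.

v = 13.2 m/s

Bernoulli between the free stream and the stagnation point: ½ρv² = P_stag − P_static.
v = √(2ΔP/ρ) = √(2·86900/1000) = 13.2 m/s.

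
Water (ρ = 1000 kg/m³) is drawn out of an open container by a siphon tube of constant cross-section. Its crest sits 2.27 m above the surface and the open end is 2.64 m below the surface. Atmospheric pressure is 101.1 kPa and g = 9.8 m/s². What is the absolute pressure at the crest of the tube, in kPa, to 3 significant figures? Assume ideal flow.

53.0 kPa

The outlet speed comes from Torricelli: v = √(2g·2.64) = 7.19 m/s.
With constant cross-section the crest speed equals v; applying Bernoulli from the surface up to the crest, P_top = P_atm − ½ρv² − ρg·h_top.
P_top = 101100 − ½·1000·7.19² − 1000·9.8·2.27 = 53000 Pa.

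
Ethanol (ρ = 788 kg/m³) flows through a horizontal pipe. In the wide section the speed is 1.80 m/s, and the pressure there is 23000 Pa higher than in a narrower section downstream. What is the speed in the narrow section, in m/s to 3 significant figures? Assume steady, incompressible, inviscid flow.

Horizontal Bernoulli: P₁ + ½ρv₁² = P₂ + ½ρv₂², so v₂² = v₁² + 2(P₁ − P₂)/ρ.
v₂ = √(1.80² + 2·23000/788) = √(3.24 + 58.4) = 7.85 m/s.

7.85 m/s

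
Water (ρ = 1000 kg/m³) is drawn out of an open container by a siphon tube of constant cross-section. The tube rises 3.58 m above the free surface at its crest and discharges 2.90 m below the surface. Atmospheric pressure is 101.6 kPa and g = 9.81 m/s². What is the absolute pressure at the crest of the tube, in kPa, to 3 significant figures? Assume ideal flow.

P_top ≈ 38.0 kPa

Bernoulli surface→outlet gives ½v² = g·h_out, so v = √(2·9.81·2.90) = 7.54 m/s.
The bore is uniform, so the speed at the crest is the same v. Bernoulli surface→crest: P_atm = P_top + ½ρv² + ρg·h_top.
P_top = 101600 − ½·1000·7.54² − 1000·9.81·3.58 = 38000 Pa.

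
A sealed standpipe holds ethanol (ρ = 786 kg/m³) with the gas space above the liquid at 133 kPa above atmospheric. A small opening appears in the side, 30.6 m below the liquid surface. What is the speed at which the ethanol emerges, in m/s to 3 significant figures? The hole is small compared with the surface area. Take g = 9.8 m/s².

Take point 1 at the surface (v₁ ≈ 0) and point 2 at the hole (at atmospheric pressure). Bernoulli: P₁ + ρg h = P_atm + ½ρv₂².
With P₁ − P_atm = 133000 Pa, v₂ = √(2gh + 2ΔP/ρ) = √(2·9.8·30.6 + 2·133000/786) = 30.6 m/s.

v ≈ 30.6 m/s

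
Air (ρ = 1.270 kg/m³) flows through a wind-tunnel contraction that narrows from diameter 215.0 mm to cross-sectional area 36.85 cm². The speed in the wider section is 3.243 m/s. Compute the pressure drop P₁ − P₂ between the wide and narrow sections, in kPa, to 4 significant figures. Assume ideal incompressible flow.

Mass conservation (A₁v₁ = A₂v₂) gives v₂ = 3.243 × 363.1/36.85 = 31.95 m/s.
The pipe is horizontal, so Bernoulli reduces to P₁ + ½ρv₁² = P₂ + ½ρv₂².
P₁ − P₂ = ½·1.270·(31.95² − 3.243²) = ½·1.270·1010 = 641.5 Pa.

0.6415 kPa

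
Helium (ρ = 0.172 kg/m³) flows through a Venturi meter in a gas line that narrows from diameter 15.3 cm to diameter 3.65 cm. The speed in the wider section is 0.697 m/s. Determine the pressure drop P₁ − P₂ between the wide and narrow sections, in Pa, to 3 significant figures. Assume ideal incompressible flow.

By continuity, v₂ = v₁·A₁/A₂ = 0.697·(184/10.5) = 12.2 m/s.
Bernoulli (h₁ = h₂): P₁ − P₂ = ½ρ(v₂² − v₁²).
P₁ − P₂ = ½·0.172·(12.2² − 0.697²) = ½·0.172·150 = 12.9 Pa.

ΔP = 12.9 Pa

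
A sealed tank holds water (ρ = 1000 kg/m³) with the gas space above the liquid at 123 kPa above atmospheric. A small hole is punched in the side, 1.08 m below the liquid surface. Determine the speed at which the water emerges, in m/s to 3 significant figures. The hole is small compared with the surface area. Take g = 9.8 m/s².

v ≈ 16.3 m/s

Take point 1 at the surface (v₁ ≈ 0) and point 2 at the hole (at atmospheric pressure). Bernoulli: P₁ + ρg h = P_atm + ½ρv₂².
With P₁ − P_atm = 123000 Pa, v₂ = √(2gh + 2ΔP/ρ) = √(2·9.8·1.08 + 2·123000/1000) = 16.3 m/s.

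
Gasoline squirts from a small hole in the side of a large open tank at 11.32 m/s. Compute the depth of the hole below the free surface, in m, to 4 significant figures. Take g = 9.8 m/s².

6.538 m

For a small hole in a large open tank, ½v² = gh, giving h = v²/(2g).
h = 11.32²/(2·9.8) = 128.1/19.60 = 6.538 m.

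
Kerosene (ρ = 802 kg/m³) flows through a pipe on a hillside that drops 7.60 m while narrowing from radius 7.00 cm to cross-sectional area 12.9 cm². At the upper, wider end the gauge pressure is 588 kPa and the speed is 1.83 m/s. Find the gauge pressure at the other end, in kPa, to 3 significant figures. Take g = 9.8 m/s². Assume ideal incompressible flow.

P₂ = 458 kPa

By continuity, v₂ = v₁·A₁/A₂ = 1.83·(154/12.9) = 21.8 m/s.
Applying Bernoulli between the two ends and solving for P₂: P₂ = P₁ + ½ρ(v₁² − v₂²) − ρgΔh.
P₂ = 588000 + ½·802·(1.83² − 21.8²) − 802·9.8·(−7.60) = 588000 + (-190000) − (-59700) = 458000 Pa.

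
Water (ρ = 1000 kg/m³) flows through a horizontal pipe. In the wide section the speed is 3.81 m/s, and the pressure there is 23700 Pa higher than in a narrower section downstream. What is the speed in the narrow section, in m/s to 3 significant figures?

v₂ = 7.87 m/s

Horizontal Bernoulli: P₁ + ½ρv₁² = P₂ + ½ρv₂², so v₂² = v₁² + 2(P₁ − P₂)/ρ.
v₂ = √(3.81² + 2·23700/1000) = √(14.5 + 47.4) = 7.87 m/s.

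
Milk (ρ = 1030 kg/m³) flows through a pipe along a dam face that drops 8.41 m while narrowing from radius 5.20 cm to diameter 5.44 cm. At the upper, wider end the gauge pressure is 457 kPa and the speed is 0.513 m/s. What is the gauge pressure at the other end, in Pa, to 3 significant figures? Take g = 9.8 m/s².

540000 Pa

Mass conservation (A₁v₁ = A₂v₂) gives v₂ = 0.513 × 84.9/23.2 = 1.87 m/s.
Energy conservation along the streamline gives P₂ = P₁ − ½ρ(v₂² − v₁²) − ρg(h₂ − h₁).
P₂ = 457000 + ½·1030·(0.513² − 1.87²) − 1030·9.8·(−8.41) = 457000 + (-1670) − (-84900) = 540000 Pa.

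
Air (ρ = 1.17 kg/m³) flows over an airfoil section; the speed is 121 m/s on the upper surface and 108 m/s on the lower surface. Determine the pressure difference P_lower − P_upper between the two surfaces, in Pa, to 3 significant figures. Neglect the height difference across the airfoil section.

The pressure is lower where the speed is higher: ΔP = ½ρ(v_up² − v_low²).
ΔP = ½·1.17·(121² − 108²) = 1740 Pa.

1740 Pa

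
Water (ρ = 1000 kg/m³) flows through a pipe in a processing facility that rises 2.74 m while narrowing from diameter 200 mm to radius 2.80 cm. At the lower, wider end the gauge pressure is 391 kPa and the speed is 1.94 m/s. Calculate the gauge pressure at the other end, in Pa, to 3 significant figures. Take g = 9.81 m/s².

59800 Pa

Continuity gives A₁v₁ = A₂v₂, so v₂ = (314 cm²)/(24.6 cm²) × 1.94 m/s = 24.7 m/s.
Bernoulli: P₁ + ½ρv₁² + ρg h₁ = P₂ + ½ρv₂² + ρg h₂, so P₂ = P₁ + ½ρ(v₁² − v₂²) − ρg(h₂ − h₁).
P₂ = 391000 + ½·1000·(1.94² − 24.7²) − 1000·9.81·(+2.74) = 391000 + (-304000) − (26900) = 59800 Pa.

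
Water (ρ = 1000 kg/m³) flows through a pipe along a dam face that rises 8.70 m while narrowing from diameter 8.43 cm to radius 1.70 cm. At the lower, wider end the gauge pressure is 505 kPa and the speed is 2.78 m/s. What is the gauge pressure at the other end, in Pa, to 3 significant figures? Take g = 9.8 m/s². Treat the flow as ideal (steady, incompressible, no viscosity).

The volume flow rate is constant, so v₂ = (A₁/A₂)v₁ = (55.8/9.08)·2.78 = 17.1 m/s.
Applying Bernoulli between the two ends and solving for P₂: P₂ = P₁ + ½ρ(v₁² − v₂²) − ρgΔh.
P₂ = 505000 + ½·1000·(2.78² − 17.1²) − 1000·9.8·(+8.70) = 505000 + (-142000) − (85300) = 278000 Pa.

P₂ ≈ 278000 Pa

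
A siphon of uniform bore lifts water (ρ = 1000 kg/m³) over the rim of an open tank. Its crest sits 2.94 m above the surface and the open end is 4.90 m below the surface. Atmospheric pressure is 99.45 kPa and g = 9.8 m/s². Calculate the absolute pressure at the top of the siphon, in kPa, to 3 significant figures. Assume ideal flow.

22.6 kPa

The outlet speed comes from Torricelli: v = √(2g·4.90) = 9.80 m/s.
The bore is uniform, so the speed at the crest is the same v. Bernoulli surface→crest: P_atm = P_top + ½ρv² + ρg·h_top.
P_top = 99450 − ½·1000·9.80² − 1000·9.8·2.94 = 22600 Pa.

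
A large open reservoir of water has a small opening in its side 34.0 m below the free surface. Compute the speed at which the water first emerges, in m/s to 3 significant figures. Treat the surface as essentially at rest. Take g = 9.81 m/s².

v ≈ 25.8 m/s

The surface is effectively still and both ends are open, so ½v² = gh and v = √(2·9.81·34.0) = 25.8 m/s.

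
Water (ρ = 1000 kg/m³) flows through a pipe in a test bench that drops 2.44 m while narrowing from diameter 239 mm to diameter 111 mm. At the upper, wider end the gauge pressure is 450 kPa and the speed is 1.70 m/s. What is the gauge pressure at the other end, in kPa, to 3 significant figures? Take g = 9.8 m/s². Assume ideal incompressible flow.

Continuity gives A₁v₁ = A₂v₂, so v₂ = (449 cm²)/(96.8 cm²) × 1.70 m/s = 7.88 m/s.
Bernoulli: P₁ + ½ρv₁² + ρg h₁ = P₂ + ½ρv₂² + ρg h₂, so P₂ = P₁ + ½ρ(v₁² − v₂²) − ρg(h₂ − h₁).
P₂ = 450000 + ½·1000·(1.70² − 7.88²) − 1000·9.8·(−2.44) = 450000 + (-29600) − (-23900) = 444000 Pa.

P₂ ≈ 444 kPa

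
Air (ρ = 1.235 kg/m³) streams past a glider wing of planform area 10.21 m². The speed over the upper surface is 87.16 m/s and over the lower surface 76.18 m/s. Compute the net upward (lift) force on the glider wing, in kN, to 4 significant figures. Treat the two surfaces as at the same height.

F = 11.31 kN

The faster flow above has the lower pressure; Bernoulli (same height) gives ΔP = ½ρ(v_up² − v_low²).
ΔP = ½·1.235·(87.16² − 76.18²) = 1107 Pa.
Lift = ΔP · A = 1107 × 10.21 = 11310 N.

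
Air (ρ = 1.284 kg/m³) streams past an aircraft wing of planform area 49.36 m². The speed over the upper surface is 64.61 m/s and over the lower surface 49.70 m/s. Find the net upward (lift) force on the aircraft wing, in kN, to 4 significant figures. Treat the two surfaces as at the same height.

F = 54.01 kN

The faster flow above has the lower pressure; Bernoulli (same height) gives ΔP = ½ρ(v_up² − v_low²).
ΔP = ½·1.284·(64.61² − 49.70²) = 1094 Pa.
Lift = ΔP · A = 1094 × 49.36 = 54010 N.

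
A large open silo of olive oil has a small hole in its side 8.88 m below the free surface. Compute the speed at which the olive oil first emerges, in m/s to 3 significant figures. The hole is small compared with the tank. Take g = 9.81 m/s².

Torricelli's result v = √(2gh) gives v = √(2·9.81·8.88) = 13.2 m/s.

v ≈ 13.2 m/s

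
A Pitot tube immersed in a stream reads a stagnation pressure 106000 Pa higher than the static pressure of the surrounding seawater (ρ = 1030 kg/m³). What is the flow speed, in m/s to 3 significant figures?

At the stagnation point the flow is brought to rest, so Bernoulli gives P_stag − P_static = ½ρv².
v = √(2ΔP/ρ) = √(2·106000/1030) = 14.3 m/s.

v ≈ 14.3 m/s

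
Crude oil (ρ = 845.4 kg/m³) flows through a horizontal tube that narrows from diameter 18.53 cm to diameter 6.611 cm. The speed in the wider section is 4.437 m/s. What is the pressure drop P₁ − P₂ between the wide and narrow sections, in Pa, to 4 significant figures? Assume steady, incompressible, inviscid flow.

Mass conservation (A₁v₁ = A₂v₂) gives v₂ = 4.437 × 269.7/34.33 = 34.86 m/s.
Bernoulli (h₁ = h₂): P₁ − P₂ = ½ρ(v₂² − v₁²).
P₁ − P₂ = ½·845.4·(34.86² − 4.437²) = ½·845.4·1195 = 505300 Pa.

ΔP = 505300 Pa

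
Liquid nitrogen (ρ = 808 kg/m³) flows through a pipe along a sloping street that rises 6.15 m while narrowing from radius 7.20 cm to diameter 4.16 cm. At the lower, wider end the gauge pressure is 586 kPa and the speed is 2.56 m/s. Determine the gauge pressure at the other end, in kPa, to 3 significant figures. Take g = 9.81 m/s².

P₂ ≈ 160 kPa

Mass conservation (A₁v₁ = A₂v₂) gives v₂ = 2.56 × 163/13.6 = 30.7 m/s.
Bernoulli: P₁ + ½ρv₁² + ρg h₁ = P₂ + ½ρv₂² + ρg h₂, so P₂ = P₁ + ½ρ(v₁² − v₂²) − ρg(h₂ − h₁).
P₂ = 586000 + ½·808·(2.56² − 30.7²) − 808·9.81·(+6.15) = 586000 + (-377000) − (48700) = 160000 Pa.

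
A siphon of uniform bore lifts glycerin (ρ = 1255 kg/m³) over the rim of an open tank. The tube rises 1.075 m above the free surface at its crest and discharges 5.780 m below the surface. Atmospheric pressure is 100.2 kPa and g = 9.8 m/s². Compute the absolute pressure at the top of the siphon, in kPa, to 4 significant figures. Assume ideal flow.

From the surface to the outlet (both open to atmosphere, surface at rest): v = √(2g·h_out) = √(2·9.8·5.780) = 10.64 m/s.
Continuity keeps v the same throughout the tube; from surface to crest, P_atm + 0 = P_top + ½ρv² + ρg·h_top.
P_top = 100200 − ½·1255·10.64² − 1255·9.8·1.075 = 15890 Pa.

P_top = 15.89 kPa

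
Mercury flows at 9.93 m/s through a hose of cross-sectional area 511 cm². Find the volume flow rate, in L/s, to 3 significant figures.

Q ≈ 507 L/s

Q = A·v = 0.0511 m² × 9.93 m/s = 0.507 m³/s.
Converting: 0.507 m³/s × 1000 = 507 L/s.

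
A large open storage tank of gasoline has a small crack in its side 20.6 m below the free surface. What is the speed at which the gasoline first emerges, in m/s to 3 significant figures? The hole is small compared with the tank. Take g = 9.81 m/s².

v ≈ 20.1 m/s

Torricelli's result v = √(2gh) gives v = √(2·9.81·20.6) = 20.1 m/s.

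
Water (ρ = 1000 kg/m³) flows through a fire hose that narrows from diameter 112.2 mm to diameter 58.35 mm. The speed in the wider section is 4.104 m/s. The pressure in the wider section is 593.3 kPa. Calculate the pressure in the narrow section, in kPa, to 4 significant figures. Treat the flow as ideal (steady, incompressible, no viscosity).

P₂ ≈ 486.6 kPa

The volume flow rate is constant, so v₂ = (A₁/A₂)v₁ = (98.87/26.74)·4.104 = 15.17 m/s.
The pipe is horizontal, so Bernoulli reduces to P₁ + ½ρv₁² = P₂ + ½ρv₂².
P₂ = P₁ − ½ρ(v₂² − v₁²) = 593300 − ½·1000·(15.17² − 4.104²) = 593300 − 106700 = 486600 Pa.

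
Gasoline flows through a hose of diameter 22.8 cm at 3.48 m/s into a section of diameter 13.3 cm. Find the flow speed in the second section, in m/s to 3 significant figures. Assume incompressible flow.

v₂ ≈ 10.2 m/s

Mass conservation (A₁v₁ = A₂v₂) gives v₂ = 3.48 × 408/139 = 10.2 m/s.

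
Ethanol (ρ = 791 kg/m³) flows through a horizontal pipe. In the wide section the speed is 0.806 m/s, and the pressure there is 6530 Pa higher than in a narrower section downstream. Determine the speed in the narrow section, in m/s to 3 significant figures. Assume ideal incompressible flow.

Horizontal Bernoulli: P₁ + ½ρv₁² = P₂ + ½ρv₂², so v₂² = v₁² + 2(P₁ − P₂)/ρ.
v₂ = √(0.806² + 2·6530/791) = √(0.650 + 16.5) = 4.14 m/s.

4.14 m/s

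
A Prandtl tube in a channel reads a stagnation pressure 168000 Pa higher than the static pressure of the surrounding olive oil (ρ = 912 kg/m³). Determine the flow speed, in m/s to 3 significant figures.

Bernoulli between the free stream and the stagnation point: ½ρv² = P_stag − P_static.
v = √(2ΔP/ρ) = √(2·168000/912) = 19.2 m/s.

v ≈ 19.2 m/s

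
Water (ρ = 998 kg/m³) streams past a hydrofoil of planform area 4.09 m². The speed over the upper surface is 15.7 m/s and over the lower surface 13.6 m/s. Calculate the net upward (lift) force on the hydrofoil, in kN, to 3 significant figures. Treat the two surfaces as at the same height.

The faster flow above has the lower pressure; Bernoulli (same height) gives ΔP = ½ρ(v_up² − v_low²).
ΔP = ½·998·(15.7² − 13.6²) = 30700 Pa.
Lift = ΔP · A = 30700 × 4.09 = 126000 N.

F ≈ 126 kN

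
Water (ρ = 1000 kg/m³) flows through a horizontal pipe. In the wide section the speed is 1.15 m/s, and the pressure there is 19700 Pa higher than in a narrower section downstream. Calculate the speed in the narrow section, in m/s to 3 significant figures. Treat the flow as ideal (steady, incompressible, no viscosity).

Horizontal Bernoulli: P₁ + ½ρv₁² = P₂ + ½ρv₂², so v₂² = v₁² + 2(P₁ − P₂)/ρ.
v₂ = √(1.15² + 2·19700/1000) = √(1.32 + 39.4) = 6.38 m/s.

6.38 m/s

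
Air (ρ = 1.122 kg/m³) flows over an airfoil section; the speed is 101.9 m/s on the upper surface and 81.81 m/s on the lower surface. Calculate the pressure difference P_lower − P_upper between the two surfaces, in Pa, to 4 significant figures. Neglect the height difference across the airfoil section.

Bernoulli (same height): P_lower − P_upper = ½ρ(v_upper² − v_lower²).
ΔP = ½·1.122·(101.9² − 81.81²) = 2071 Pa.

ΔP = 2071 Pa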